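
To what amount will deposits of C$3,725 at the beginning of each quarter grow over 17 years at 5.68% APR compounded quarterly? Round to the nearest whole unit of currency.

With 4 periods per year: i = 0.0142, n = 68.
FV = 3725 × [(1+0.0142)^68 − 1] / 0.0142 × (1+i) = 3725 × 114.889317 = 427,962.7072
Payments are at the start of each period, so multiply by (1+i).

C$427,963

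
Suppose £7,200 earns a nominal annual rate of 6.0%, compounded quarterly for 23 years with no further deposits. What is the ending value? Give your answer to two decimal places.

£28,327.51

Periodic rate i = 0.06/4 = 0.015; n = 23 × 4 = 92 periods.
7,200 × (1+0.015)^92 = 7,200 × 3.934376 = 28,327.5088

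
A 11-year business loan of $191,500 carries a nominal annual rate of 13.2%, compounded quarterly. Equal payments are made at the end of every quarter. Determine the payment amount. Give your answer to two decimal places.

i = 0.132/4 = 0.033 per quarter; n = 11·4 = 44.
Annuity-PV factor = 23.040768; PMT = 191500 / 23.040768 = 8,311.3548

$8,311.35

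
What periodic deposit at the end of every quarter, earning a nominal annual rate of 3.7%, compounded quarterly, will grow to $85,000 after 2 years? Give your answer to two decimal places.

$10,285.77

i = 0.037/4 = 0.00925 per quarter; n = 2·4 = 8.
PMT = 85000 / ( [(1+0.00925)^8 − 1] / 0.00925 ) = 85000 / 8.263847 = 10,285.7660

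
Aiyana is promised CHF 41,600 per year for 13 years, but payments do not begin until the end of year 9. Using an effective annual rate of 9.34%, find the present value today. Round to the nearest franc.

CHF 149,734

Value one period before first payment (t=8): 41600 × [1 − (1+0.0934)^(−13)] / 0.0934 = 41600 × 7.352930 = 305,881.9016
Discount back 8 years: 305,881.9016 × (1+0.0934)^(−8) = 305,881.9016 × 0.489517 = 149,734.2753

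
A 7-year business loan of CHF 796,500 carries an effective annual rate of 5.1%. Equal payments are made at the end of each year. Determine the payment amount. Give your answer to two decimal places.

CHF 138,150.25

PMT = 796500 / ( [1 − (1+0.051)^(−7)] / 0.051 ) = 796500 / 5.765462 = 138,150.2538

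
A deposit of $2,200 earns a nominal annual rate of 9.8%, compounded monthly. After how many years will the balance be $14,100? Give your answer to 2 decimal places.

Periodic rate i = 0.098/12 = 0.00816667.
n = ln(14100/2200) / ln(1+0.00816667) = ln(6.40909) / 0.008133 = 228.4032 months
= 228.4032/12 years

19.03 years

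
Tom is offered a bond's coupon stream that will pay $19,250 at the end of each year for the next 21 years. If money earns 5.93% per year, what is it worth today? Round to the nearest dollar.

$227,798

PV = PMT · [1 − (1+i)^(−n)] / i = 19250 · 11.833651 = 227,797.7767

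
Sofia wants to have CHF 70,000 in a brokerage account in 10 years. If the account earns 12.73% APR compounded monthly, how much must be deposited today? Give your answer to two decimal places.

CHF 19,731.18

Periodic rate i = 0.1273/12 = 0.0106083; n = 10 × 12 = 120 periods.
Discount factor = (1+0.0106083)^(−120) = 0.281874; PV = 70,000 × 0.281874 = 19,731.1789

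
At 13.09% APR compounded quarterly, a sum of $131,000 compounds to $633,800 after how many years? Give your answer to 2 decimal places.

Periodic rate i = 0.1309/4 = 0.032725.
(1+i)^n = 633800/131000 = 4.83817, so n = ln 4.83817 / ln 1.03272 = 48.9593 quarters
= 48.9593/4 years

12.24 years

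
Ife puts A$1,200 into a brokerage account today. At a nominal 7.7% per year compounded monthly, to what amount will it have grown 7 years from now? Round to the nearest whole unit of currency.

Periodic rate i = 0.077/12 = 0.00641667; n = 7 × 12 = 84 periods.
1,200 × (1+0.00641667)^84 = 1,200 × 1.711342 = 2,053.6108

A$2,054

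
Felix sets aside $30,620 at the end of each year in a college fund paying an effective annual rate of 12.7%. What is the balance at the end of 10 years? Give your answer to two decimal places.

FV = PMT · [(1+i)^n − 1] / i = 30620 · 18.153663 = 555,865.1643

$555,865.16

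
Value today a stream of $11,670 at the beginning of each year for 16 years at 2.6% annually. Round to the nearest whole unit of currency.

PV = PMT · [1 − (1+i)^(−n)] / i × (1+i) = 11670 · 13.290784 = 155,103.4510
(Beginning-of-period payments → annuity-due factor ×(1+i).)

$155,103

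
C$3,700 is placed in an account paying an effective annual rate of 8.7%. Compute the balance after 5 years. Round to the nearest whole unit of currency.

FV = PV·(1+i)^n = 3,700 × 1.517566 = 5,614.9959

C$5,615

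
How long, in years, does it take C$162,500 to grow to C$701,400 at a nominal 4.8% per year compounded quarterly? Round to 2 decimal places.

Periodic rate i = 0.048/4 = 0.012.
(1+i)^n = 701400/162500 = 4.31631, so n = ln 4.31631 / ln 1.012 = 122.5964 quarters
= 122.5964/4 years

30.65 years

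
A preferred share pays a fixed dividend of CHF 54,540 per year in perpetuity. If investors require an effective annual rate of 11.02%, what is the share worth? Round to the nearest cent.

PV = C/r = 54540/0.1102 = 494,918.3303

CHF 494,918.33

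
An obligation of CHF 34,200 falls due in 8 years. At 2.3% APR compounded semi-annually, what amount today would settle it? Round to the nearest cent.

CHF 28,482.09

i = 0.023/2 = 0.0115 per half-year; n = 8·2 = 16.
PV = 34,200 / (1 + 0.0115)^16 = 34,200 / 1.200754 = 28,482.0938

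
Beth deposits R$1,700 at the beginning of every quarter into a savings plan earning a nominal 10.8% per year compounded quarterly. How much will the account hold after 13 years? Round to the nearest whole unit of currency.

R$193,753

Periodic rate i = 0.108/4 = 0.027; n = 13 × 4 = 52 periods.
Accumulation factor s(52|0.027) × (1+i) = 113.972119; FV = 1700 × 113.972119 = 193,752.6015
(Beginning-of-period payments → annuity-due factor ×(1+i).)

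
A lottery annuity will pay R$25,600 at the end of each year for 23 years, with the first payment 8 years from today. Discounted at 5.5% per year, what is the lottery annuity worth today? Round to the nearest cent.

Value one period before first payment (t=7): 25600 × [1 − (1+0.055)^(−23)] / 0.055 = 25600 × 12.875042 = 329,601.0853
Discount back 7 years: 329,601.0853 × (1+0.055)^(−7) = 329,601.0853 × 0.687437 = 226,579.9182

R$226,579.92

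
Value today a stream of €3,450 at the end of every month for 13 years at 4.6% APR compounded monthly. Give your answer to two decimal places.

With 12 periods per year: i = 0.00383333, n = 156.
PV = 3450 × [1 − (1+0.00383333)^(−156)] / 0.00383333 = 3450 × 117.250591 = 404,514.5400

€404,514.54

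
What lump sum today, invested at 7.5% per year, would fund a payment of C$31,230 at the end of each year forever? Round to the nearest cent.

PV = PMT / i = 31230 / 0.075 = 416,400.0000

C$416,400.00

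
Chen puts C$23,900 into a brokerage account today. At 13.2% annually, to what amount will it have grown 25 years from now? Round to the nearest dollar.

23,900 × (1+0.132)^25 = 23,900 × 22.190172 = 530,345.1142

C$530,345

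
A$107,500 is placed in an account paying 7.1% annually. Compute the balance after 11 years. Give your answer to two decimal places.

A$228,608.64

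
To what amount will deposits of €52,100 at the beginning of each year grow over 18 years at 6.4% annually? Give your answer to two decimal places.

FV = PMT · [(1+i)^n − 1] / i × (1+i) = 52100 · 34.157135 = 1,779,586.7430
(Beginning-of-period payments → annuity-due factor ×(1+i).)

€1,779,586.74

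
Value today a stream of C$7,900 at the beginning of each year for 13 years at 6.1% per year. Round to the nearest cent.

PV = 7900 × [1 − (1+0.061)^(−13)] / 0.061 × (1+i) = 7900 × 9.338071 = 73,770.7642
(annuity-due: payments at period start, so ×(1+i).)

C$73,770.76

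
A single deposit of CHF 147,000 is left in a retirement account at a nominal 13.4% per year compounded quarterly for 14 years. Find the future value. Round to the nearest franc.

Periodic rate i = 0.134/4 = 0.0335; n = 14 × 4 = 56 periods.
FV = 147,000 × (1 + 0.0335)^56 = 930,474.0566

CHF 930,474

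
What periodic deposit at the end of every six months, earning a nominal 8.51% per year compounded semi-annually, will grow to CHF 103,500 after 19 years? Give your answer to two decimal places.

With 2 periods per year: i = 0.04255, n = 38.
FV-annuity factor = 90.992139; PMT = 103500 / 90.992139 = 1,137.4609

CHF 1,137.46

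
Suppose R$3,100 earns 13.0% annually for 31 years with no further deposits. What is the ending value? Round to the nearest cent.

R$137,022.99

3,100 × (1+0.13)^31 = 3,100 × 44.200965 = 137,022.9905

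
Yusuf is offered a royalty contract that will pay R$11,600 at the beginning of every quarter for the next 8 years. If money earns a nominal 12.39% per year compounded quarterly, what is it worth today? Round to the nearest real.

With 4 periods per year: i = 0.030975, n = 32.
PV = PMT · [1 − (1+i)^(−n)] / i × (1+i) = 11600 · 20.744129 = 240,631.9004
(annuity-due: payments at period start, so ×(1+i).)

R$240,632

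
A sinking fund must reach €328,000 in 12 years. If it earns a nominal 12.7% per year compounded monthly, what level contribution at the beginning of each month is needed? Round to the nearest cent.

€966.53

i = 0.127/12 = 0.0105833 per month; n = 12·12 = 144.
PMT = 328000 / ( [(1+0.0105833)^144 − 1] / 0.0105833 × (1+i) ) = 328000 / 339.358929 = 966.5283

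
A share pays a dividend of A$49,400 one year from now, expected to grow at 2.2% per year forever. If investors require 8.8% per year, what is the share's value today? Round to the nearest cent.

PV = PMT / (i − g) = 49400 / (0.088 − 0.022) = 49400 / 0.066000 = 748,484.8485

A$748,484.85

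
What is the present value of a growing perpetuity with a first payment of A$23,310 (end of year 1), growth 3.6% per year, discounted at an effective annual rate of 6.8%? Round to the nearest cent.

PV = D₁/(r − g) = 23310/(0.068 − 0.036) = 728,437.5000

A$728,437.50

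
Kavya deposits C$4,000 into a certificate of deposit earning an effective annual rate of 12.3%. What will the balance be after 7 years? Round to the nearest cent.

FV = 4,000 × (1 + 0.123)^7 = 9,009.8650

C$9,009.87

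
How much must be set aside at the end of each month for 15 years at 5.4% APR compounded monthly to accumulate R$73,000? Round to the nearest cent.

With 12 periods per year: i = 0.0045, n = 180.
FV-annuity factor = 276.406029; PMT = 73000 / 276.406029 = 264.1042

R$264.10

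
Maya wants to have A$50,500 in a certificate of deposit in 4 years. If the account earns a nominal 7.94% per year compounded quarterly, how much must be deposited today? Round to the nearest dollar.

A$36,873

i = 0.0794/4 = 0.01985 per quarter; n = 4·4 = 16.
PV = FV·(1+i)^(−n) = 50,500 × 0.730162 = 36,873.1784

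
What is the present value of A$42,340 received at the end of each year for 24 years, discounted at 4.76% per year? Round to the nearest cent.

A$598,120.89

Annuity factor a(24|0.0476) = 14.126615; PV = 42340 × 14.126615 = 598,120.8920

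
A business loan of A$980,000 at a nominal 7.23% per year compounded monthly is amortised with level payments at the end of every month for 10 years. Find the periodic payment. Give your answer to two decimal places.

A$11,495.14

Periodic rate i = 0.0723/12 = 0.006025; n = 10 × 12 = 120 periods.
Annuity-PV factor = 85.253429; PMT = 980000 / 85.253429 = 11,495.1389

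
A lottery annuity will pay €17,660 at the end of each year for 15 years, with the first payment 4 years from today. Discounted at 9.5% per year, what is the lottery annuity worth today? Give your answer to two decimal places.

Value one period before first payment (t=3): 17660 × [1 − (1+0.095)^(−15)] / 0.095 = 17660 × 7.828175 = 138,245.5705
Discount back 3 years: 138,245.5705 × (1+0.095)^(−3) = 138,245.5705 × 0.761654 = 105,295.2712

€105,295.27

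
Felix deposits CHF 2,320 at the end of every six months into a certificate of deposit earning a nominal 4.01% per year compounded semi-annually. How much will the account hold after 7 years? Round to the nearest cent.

CHF 37,071.93

i = 0.0401/2 = 0.02005 per half-year; n = 7·2 = 14.
Accumulation factor s(14|0.02005) = 15.979281; FV = 2320 × 15.979281 = 37,071.9310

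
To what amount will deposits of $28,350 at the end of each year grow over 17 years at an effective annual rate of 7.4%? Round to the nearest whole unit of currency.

$906,311

Accumulation factor s(17|0.074) = 31.968645; FV = 28350 × 31.968645 = 906,311.0739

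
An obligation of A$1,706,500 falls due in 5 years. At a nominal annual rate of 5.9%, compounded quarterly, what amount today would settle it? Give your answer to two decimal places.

With 4 periods per year: i = 0.01475, n = 20.
Discount factor = (1+0.01475)^(−20) = 0.746137; PV = 1,706,500 × 0.746137 = 1,273,283.4460

A$1,273,283.45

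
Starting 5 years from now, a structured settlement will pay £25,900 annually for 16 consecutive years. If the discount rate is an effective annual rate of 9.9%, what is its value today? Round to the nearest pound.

PV at t=4 (ordinary 16-year annuity): 25900 × a(16|0.099) = 25900 × 7.870513 = 203,846.2783
PV₀ = 203,846.2783 / (1+0.099)^4 = 203,846.2783 / 1.458783 = 139,737.1936

£139,737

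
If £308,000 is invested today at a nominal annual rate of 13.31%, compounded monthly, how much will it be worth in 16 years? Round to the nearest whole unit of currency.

Periodic rate i = 0.1331/12 = 0.0110917; n = 16 × 12 = 192 periods.
FV = PV·(1+i)^n = 308,000 × 8.313463 = 2,560,546.4907

£2,560,546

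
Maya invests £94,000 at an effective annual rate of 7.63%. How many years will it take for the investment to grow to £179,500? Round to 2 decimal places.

(1+i)^n = 179500/94000 = 1.90957, so n = ln 1.90957 / ln 1.0763 = 8.7976 years

8.80 years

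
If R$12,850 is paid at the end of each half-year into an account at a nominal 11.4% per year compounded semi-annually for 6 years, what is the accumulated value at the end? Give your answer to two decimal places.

i = 0.114/2 = 0.057 per half-year; n = 6·2 = 12.
FV = 12850 × [(1+0.057)^12 − 1] / 0.057 = 12850 × 16.577395 = 213,019.5258

R$213,019.53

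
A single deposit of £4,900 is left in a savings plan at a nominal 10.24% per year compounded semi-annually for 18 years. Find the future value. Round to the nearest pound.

£29,571

i = 0.1024/2 = 0.0512 per half-year; n = 18·2 = 36.
FV = 4,900 × (1 + 0.0512)^36 = 29,571.1871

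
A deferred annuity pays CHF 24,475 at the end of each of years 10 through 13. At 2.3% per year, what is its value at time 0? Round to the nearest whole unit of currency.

Value one period before first payment (t=9): 24475 × [1 − (1+0.023)^(−4)] / 0.023 = 24475 × 3.780169 = 92,519.6437
PV₀ = 92,519.6437 / (1+0.023)^9 = 92,519.6437 / 1.227102 = 75,396.8580

CHF 75,397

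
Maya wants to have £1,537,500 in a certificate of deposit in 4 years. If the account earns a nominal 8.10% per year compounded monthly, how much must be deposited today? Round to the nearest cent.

£1,113,208.43

With 12 periods per year: i = 0.00675, n = 48.
PV = FV·(1+i)^(−n) = 1,537,500 × 0.724038 = 1,113,208.4315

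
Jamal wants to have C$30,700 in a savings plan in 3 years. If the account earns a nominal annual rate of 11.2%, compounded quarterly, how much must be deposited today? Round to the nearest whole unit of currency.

C$22,040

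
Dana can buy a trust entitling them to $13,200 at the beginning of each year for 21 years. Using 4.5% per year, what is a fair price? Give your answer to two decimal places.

Annuity factor a(21|0.045) × (1+i) = 14.007936; PV = 13200 × 14.007936 = 184,904.7612
(annuity-due: payments at period start, so ×(1+i).)

$184,904.76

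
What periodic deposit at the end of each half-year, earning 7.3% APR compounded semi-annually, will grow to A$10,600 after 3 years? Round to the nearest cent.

i = 0.073/2 = 0.0365 per half-year; n = 3·2 = 6.
PMT = 10600 / ( [(1+0.0365)^6 − 1] / 0.0365 ) = 10600 / 6.574885 = 1,612.1955

A$1,612.20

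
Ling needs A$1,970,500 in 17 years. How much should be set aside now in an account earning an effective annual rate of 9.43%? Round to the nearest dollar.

A$425,851

Discount factor = (1+0.0943)^(−17) = 0.216113; PV = 1,970,500 × 0.216113 = 425,850.9814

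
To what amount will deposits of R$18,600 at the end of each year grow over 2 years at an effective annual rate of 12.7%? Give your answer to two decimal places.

Accumulation factor s(2|0.127) = 2.127000; FV = 18600 × 2.127000 = 39,562.2000

R$39,562.20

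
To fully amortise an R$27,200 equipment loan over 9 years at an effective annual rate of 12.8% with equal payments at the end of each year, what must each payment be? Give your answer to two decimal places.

PMT = 27200 / ( [1 − (1+0.128)^(−9)] / 0.128 ) = 27200 / 5.170042 = 5,261.0794

R$5,261.08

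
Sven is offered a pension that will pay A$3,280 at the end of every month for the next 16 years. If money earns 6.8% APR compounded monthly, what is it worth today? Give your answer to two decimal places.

A$383,224.12

i = 0.068/12 = 0.00566667 per month; n = 16·12 = 192.
PV = PMT · [1 − (1+i)^(−n)] / i = 3280 · 116.836623 = 383,224.1243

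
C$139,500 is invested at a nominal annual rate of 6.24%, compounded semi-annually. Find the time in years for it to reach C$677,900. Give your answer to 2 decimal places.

25.73 years

Periodic rate i = 0.0624/2 = 0.0312.
(1+i)^n = 677900/139500 = 4.85950, so n = ln 4.85950 / ln 1.0312 = 51.4574 half-years
= 51.4574/2 years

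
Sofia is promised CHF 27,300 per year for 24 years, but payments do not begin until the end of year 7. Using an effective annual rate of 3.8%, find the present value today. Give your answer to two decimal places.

CHF 339,703.74

Value one period before first payment (t=6): 27300 × [1 − (1+0.038)^(−24)] / 0.038 = 27300 × 15.564021 = 424,897.7630
PV₀ = 424,897.7630 / (1+0.038)^6 = 424,897.7630 / 1.250789 = 339,703.7363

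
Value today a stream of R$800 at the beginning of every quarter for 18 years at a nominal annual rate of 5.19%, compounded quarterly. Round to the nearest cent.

R$37,769.77

Periodic rate i = 0.0519/4 = 0.012975; n = 18 × 4 = 72 periods.
Annuity factor a(72|0.012975) × (1+i) = 47.212209; PV = 800 × 47.212209 = 37,769.7672
(annuity-due: payments at period start, so ×(1+i).)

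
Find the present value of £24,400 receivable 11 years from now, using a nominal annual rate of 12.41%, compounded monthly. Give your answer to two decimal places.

£6,274.50

i = 0.1241/12 = 0.0103417 per month; n = 11·12 = 132.
PV = 24,400 / (1 + 0.0103417)^132 = 24,400 / 3.888757 = 6,274.4984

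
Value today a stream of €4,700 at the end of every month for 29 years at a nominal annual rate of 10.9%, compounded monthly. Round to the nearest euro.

€495,186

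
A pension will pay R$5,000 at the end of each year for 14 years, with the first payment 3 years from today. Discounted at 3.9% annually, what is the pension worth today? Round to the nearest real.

R$49,250

PV at t=2 (ordinary 14-year annuity): 5000 × a(14|0.039) = 5000 × 10.633202 = 53,166.0083
PV₀ = 53,166.0083 / (1+0.039)^2 = 53,166.0083 / 1.079521 = 49,249.6286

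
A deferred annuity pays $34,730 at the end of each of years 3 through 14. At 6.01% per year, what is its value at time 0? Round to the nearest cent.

$258,950.19

PV at t=2 (ordinary 12-year annuity): 34730 × a(12|0.0601) = 34730 × 8.379250 = 291,011.3371
Discount back 2 years: 291,011.3371 × (1+0.0601)^(−2) = 291,011.3371 × 0.889829 = 258,950.1932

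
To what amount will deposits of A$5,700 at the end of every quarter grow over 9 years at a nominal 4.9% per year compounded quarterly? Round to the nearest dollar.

i = 0.049/4 = 0.01225 per quarter; n = 9·4 = 36.
FV = 5700 × [(1+0.01225)^36 − 1] / 0.01225 = 5700 × 44.906285 = 255,965.8273

A$255,966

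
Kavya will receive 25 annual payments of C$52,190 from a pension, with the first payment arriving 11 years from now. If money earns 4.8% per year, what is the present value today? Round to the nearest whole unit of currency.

PV at t=10 (ordinary 25-year annuity): 52190 × a(25|0.048) = 52190 × 14.380853 = 750,536.7127
PV₀ = 750,536.7127 / (1+0.048)^10 = 750,536.7127 / 1.598133 = 469,633.5494

C$469,634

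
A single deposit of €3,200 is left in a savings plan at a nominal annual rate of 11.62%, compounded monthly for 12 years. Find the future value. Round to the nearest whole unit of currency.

With 12 periods per year: i = 0.00968333, n = 144.
3,200 × (1+0.00968333)^144 = 3,200 × 4.005595 = 12,817.9029

€12,818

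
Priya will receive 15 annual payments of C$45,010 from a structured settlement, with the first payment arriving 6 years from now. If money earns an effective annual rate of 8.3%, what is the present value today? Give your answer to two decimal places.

C$253,921.14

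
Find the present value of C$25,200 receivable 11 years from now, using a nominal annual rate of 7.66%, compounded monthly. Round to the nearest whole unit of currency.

With 12 periods per year: i = 0.00638333, n = 132.
PV = 25,200 / (1 + 0.00638333)^132 = 25,200 / 2.316187 = 10,879.9528

C$10,880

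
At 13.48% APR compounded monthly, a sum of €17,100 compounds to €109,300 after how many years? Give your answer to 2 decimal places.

Periodic rate i = 0.1348/12 = 0.0112333.
n = ln(109300/17100) / ln(1+0.0112333) = ln(6.39181) / 0.011171 = 166.0609 months
= 166.0609/12 years

13.84 years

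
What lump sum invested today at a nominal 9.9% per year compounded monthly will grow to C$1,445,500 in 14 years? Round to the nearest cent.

Periodic rate i = 0.099/12 = 0.00825; n = 14 × 12 = 168 periods.
PV = 1,445,500 / (1 + 0.00825)^168 = 1,445,500 / 3.976150 = 363,542.6276

C$363,542.63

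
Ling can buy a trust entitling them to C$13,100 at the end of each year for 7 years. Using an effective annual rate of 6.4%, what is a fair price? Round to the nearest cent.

Annuity factor a(7|0.064) = 5.503879; PV = 13100 × 5.503879 = 72,100.8108

C$72,100.81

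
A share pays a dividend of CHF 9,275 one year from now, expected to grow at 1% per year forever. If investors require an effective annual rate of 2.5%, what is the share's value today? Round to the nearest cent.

CHF 618,333.33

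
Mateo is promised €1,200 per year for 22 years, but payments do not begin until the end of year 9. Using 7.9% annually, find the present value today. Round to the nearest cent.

€6,715.59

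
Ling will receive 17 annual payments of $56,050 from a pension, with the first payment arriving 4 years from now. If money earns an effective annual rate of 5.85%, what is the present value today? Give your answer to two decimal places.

$500,552.31

PV at t=3 (ordinary 17-year annuity): 56050 × a(17|0.0585) = 56050 × 10.591231 = 593,638.4929
Discount back 3 years: 593,638.4929 × (1+0.0585)^(−3) = 593,638.4929 × 0.843194 = 500,552.3064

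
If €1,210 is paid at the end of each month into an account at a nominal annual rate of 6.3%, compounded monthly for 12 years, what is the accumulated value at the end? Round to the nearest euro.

€259,408

Periodic rate i = 0.063/12 = 0.00525; n = 12 × 12 = 144 periods.
Accumulation factor s(144|0.00525) = 214.387167; FV = 1210 × 214.387167 = 259,408.4719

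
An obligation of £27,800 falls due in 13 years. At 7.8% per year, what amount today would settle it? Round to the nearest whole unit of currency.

PV = 27,800 / (1 + 0.078)^13 = 27,800 / 2.654874 = 10,471.3073

£10,471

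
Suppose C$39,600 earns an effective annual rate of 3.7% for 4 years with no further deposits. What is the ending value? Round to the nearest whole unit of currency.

C$45,794

FV = 39,600 × (1 + 0.037)^4 = 45,794.1721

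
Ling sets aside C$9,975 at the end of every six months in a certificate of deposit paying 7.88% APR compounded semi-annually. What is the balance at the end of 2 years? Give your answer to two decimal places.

With 2 periods per year: i = 0.0394, n = 4.
FV = PMT · [(1+i)^n − 1] / i = 9975 · 4.242671 = 42,320.6393

C$42,320.64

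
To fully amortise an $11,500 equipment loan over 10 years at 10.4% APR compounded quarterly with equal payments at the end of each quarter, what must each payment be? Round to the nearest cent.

$465.87

Periodic rate i = 0.104/4 = 0.026; n = 10 × 4 = 40 periods.
PMT = 11500 / ( [1 − (1+0.026)^(−40)] / 0.026 ) = 11500 / 24.685250 = 465.8652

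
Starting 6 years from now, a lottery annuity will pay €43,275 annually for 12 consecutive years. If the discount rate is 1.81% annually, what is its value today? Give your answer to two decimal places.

Value one period before first payment (t=5): 43275 × [1 − (1+0.0181)^(−12)] / 0.0181 = 43275 × 10.699802 = 463,033.9222
Discount back 5 years: 463,033.9222 × (1+0.0181)^(−5) = 463,033.9222 × 0.914214 = 423,312.0407

€423,312.04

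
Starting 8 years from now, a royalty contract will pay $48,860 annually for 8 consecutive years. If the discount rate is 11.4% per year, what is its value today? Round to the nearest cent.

$116,430.71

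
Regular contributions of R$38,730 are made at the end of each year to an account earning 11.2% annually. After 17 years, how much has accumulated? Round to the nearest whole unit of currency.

R$1,756,091

FV = PMT · [(1+i)^n − 1] / i = 38730 · 45.341871 = 1,756,090.6562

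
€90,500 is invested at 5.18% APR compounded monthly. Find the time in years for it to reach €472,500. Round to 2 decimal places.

31.97 years

Periodic rate i = 0.0518/12 = 0.00431667.
(1+i)^n = 472500/90500 = 5.22099, so n = ln 5.22099 / ln 1.00432 = 383.6878 months
= 383.6878/12 years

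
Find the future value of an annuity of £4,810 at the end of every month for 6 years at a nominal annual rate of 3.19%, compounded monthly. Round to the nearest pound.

£381,126

Periodic rate i = 0.0319/12 = 0.00265833; n = 6 × 12 = 72 periods.
Accumulation factor s(72|0.00265833) = 79.236207; FV = 4810 × 79.236207 = 381,126.1543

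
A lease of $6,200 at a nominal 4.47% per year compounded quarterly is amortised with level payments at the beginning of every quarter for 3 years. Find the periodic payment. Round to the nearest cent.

i = 0.0447/4 = 0.011175 per quarter; n = 3·4 = 12.
Annuity-PV factor × (1+i) = 11.296814; PMT = 6200 / 11.296814 = 548.8273

$548.83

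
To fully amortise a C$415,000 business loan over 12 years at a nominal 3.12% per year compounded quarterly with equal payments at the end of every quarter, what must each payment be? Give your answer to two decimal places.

i = 0.0312/4 = 0.0078 per quarter; n = 12·4 = 48.
PMT = 415000 / ( [1 − (1+0.0078)^(−48)] / 0.0078 ) = 415000 / 39.910069 = 10,398.3785

C$10,398.38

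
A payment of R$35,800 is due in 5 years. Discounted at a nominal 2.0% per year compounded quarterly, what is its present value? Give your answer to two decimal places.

R$32,401.25

Periodic rate i = 0.02/4 = 0.005; n = 5 × 4 = 20 periods.
Discount factor = (1+0.005)^(−20) = 0.905063; PV = 35,800 × 0.905063 = 32,401.2520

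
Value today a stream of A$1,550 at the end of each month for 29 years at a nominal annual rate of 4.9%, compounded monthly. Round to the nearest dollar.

i = 0.049/12 = 0.00408333 per month; n = 29·12 = 348.
Annuity factor a(348|0.00408333) = 185.590507; PV = 1550 × 185.590507 = 287,665.2860

A$287,665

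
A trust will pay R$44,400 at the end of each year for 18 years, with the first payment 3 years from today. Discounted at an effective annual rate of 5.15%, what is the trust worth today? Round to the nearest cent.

Value one period before first payment (t=2): 44400 × [1 − (1+0.0515)^(−18)] / 0.0515 = 44400 × 11.553797 = 512,988.5687
Discount back 2 years: 512,988.5687 × (1+0.0515)^(−2) = 512,988.5687 × 0.904444 = 463,969.1808

R$463,969.18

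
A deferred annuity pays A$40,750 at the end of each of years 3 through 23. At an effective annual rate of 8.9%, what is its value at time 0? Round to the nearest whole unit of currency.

PV at t=2 (ordinary 21-year annuity): 40750 × a(21|0.089) = 40750 × 9.360855 = 381,454.8286
PV₀ = 381,454.8286 / (1+0.089)^2 = 381,454.8286 / 1.185921 = 321,652.8155

A$321,653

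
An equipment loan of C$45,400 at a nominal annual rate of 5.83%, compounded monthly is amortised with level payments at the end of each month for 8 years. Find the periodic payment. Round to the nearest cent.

i = 0.0583/12 = 0.00485833 per month; n = 8·12 = 96.
PMT = 45400 / ( [1 − (1+0.00485833)^(−96)] / 0.00485833 ) = 45400 / 76.576653 = 592.8700

C$592.87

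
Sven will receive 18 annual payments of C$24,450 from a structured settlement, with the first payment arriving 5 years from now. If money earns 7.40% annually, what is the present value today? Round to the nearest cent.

PV at t=4 (ordinary 18-year annuity): 24450 × a(18|0.074) = 24450 × 9.775067 = 239,000.3788
PV₀ = 239,000.3788 / (1+0.074)^4 = 239,000.3788 / 1.330507 = 179,631.0729

C$179,631.07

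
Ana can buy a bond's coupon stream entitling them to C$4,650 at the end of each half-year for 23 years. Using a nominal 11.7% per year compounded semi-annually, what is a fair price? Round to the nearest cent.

C$73,672.61

With 2 periods per year: i = 0.0585, n = 46.
PV = PMT · [1 − (1+i)^(−n)] / i = 4650 · 15.843572 = 73,672.6120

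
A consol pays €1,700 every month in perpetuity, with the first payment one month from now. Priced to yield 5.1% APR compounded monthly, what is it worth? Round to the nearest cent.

€400,000.00

Periodic rate i = 0.051/12 = 0.00425.
PV = C/r = 1700/0.00425 = 400,000.0000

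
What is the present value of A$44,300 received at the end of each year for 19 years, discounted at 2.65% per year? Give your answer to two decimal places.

A$654,658.82

Annuity factor a(19|0.0265) = 14.777851; PV = 44300 × 14.777851 = 654,658.8207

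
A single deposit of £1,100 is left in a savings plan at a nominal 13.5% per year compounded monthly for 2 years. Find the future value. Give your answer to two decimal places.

£1,438.79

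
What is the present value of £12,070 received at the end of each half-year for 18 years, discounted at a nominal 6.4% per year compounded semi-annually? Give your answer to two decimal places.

i = 0.064/2 = 0.032 per half-year; n = 18·2 = 36.
PV = 12070 × [1 − (1+0.032)^(−36)] / 0.032 = 12070 × 21.195027 = 255,823.9730

£255,823.97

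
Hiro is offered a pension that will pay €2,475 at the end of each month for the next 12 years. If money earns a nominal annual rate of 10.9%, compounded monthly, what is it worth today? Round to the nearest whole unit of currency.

€198,374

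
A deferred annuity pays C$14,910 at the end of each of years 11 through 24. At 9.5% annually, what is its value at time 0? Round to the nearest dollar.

C$45,555

PV at t=10 (ordinary 14-year annuity): 14910 × a(14|0.095) = 14910 × 7.571852 = 112,896.3078
Discount back 10 years: 112,896.3078 × (1+0.095)^(−10) = 112,896.3078 × 0.403514 = 45,555.2618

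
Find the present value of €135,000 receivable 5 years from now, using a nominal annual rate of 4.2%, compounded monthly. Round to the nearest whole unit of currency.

€109,469

i = 0.042/12 = 0.0035 per month; n = 5·12 = 60.
Discount factor = (1+0.0035)^(−60) = 0.810881; PV = 135,000 × 0.810881 = 109,469.0021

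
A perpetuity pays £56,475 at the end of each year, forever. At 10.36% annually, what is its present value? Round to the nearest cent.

PV = C/r = 56475/0.1036 = 545,125.4826

£545,125.48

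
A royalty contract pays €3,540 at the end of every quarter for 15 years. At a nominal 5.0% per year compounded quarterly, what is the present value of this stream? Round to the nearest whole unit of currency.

With 4 periods per year: i = 0.0125, n = 60.
Annuity factor a(60|0.0125) = 42.034592; PV = 3540 × 42.034592 = 148,802.4550

€148,802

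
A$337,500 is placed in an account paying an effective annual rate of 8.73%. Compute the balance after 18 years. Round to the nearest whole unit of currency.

337,500 × (1+0.0873)^18 = 337,500 × 4.511168 = 1,522,519.1427

A$1,522,519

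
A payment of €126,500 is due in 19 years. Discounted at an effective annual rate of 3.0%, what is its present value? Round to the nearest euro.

€72,141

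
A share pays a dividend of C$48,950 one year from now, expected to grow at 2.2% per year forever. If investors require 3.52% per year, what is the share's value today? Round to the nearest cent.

C$3,708,333.33

PV = PMT / (i − g) = 48950 / (0.0352 − 0.022) = 48950 / 0.013200 = 3,708,333.3333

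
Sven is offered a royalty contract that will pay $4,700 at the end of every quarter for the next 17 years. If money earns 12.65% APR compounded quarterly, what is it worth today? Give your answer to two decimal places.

$130,727.81

Periodic rate i = 0.1265/4 = 0.031625; n = 17 × 4 = 68 periods.
PV = 4700 × [1 − (1+0.031625)^(−68)] / 0.031625 = 4700 × 27.814428 = 130,727.8105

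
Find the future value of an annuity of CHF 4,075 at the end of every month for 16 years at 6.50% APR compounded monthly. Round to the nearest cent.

With 12 periods per year: i = 0.00541667, n = 192.
Accumulation factor s(192|0.00541667) = 336.237756; FV = 4075 × 336.237756 = 1,370,168.8560

CHF 1,370,168.86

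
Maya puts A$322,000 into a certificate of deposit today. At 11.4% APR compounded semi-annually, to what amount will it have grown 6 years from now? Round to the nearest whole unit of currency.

A$626,262

Periodic rate i = 0.114/2 = 0.057; n = 6 × 2 = 12 periods.
FV = PV·(1+i)^n = 322,000 × 1.944912 = 626,261.5080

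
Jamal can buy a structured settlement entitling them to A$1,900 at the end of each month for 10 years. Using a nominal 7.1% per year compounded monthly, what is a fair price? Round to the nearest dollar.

A$162,916

With 12 periods per year: i = 0.00591667, n = 120.
Annuity factor a(120|0.00591667) = 85.745260; PV = 1900 × 85.745260 = 162,915.9946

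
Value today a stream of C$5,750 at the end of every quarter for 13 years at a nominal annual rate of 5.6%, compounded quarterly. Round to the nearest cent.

With 4 periods per year: i = 0.014, n = 52.
Annuity factor a(52|0.014) = 36.763005; PV = 5750 × 36.763005 = 211,387.2771

C$211,387.28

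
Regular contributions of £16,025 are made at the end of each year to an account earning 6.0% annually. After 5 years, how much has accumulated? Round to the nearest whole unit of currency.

£90,334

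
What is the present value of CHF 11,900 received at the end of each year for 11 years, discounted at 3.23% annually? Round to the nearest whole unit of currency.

CHF 108,717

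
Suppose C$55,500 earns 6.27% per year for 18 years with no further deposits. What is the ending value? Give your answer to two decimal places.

FV = PV·(1+i)^n = 55,500 × 2.988080 = 165,838.4514

C$165,838.45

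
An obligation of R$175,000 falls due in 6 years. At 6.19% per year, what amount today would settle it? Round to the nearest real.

R$122,050

PV = 175,000 / (1 + 0.0619)^6 = 175,000 / 1.433843 = 122,049.5897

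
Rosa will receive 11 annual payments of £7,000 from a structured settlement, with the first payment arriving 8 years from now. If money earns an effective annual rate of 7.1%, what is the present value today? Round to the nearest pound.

£32,314

PV at t=7 (ordinary 11-year annuity): 7000 × a(11|0.071) = 7000 × 7.461466 = 52,230.2592
PV₀ = 52,230.2592 / (1+0.071)^7 = 52,230.2592 / 1.616316 = 32,314.3843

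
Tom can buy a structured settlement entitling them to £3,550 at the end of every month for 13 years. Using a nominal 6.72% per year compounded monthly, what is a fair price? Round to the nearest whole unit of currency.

£368,652

Periodic rate i = 0.0672/12 = 0.0056; n = 13 × 12 = 156 periods.
PV = PMT · [1 − (1+i)^(−n)] / i = 3550 · 103.845610 = 368,651.9142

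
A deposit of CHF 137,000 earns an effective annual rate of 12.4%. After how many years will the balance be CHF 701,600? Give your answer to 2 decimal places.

n = ln(701600/137000) / ln(1+0.124) = ln(5.12117) / 0.116894 = 13.9732 years

13.97 years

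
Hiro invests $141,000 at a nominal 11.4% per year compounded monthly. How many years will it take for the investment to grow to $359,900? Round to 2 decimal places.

8.26 years

Periodic rate i = 0.114/12 = 0.0095.
(1+i)^n = 359900/141000 = 2.55248, so n = ln 2.55248 / ln 1.0095 = 99.1064 months
= 99.1064/12 years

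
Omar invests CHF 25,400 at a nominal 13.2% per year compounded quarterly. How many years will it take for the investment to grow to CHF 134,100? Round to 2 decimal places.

12.81 years

Periodic rate i = 0.132/4 = 0.033.
(1+i)^n = 134100/25400 = 5.27953, so n = ln 5.27953 / ln 1.033 = 51.2467 quarters
= 51.2467/4 years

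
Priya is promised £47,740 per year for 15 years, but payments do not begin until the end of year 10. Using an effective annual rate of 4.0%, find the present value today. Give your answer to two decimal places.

£372,927.29

Value one period before first payment (t=9): 47740 × [1 − (1+0.04)^(−15)] / 0.04 = 47740 × 11.118387 = 530,791.8160
Discount back 9 years: 530,791.8160 × (1+0.04)^(−9) = 530,791.8160 × 0.702587 = 372,927.2893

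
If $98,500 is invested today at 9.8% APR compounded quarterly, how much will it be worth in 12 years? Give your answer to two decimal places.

i = 0.098/4 = 0.0245 per quarter; n = 12·4 = 48.
98,500 × (1+0.0245)^48 = 98,500 × 3.195760 = 314,782.3997

$314,782.40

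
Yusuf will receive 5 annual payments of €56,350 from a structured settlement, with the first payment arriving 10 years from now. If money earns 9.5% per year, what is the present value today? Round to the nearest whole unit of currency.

€95,602

Value one period before first payment (t=9): 56350 × [1 − (1+0.095)^(−5)] / 0.095 = 56350 × 3.839709 = 216,367.5901
Discount back 9 years: 216,367.5901 × (1+0.095)^(−9) = 216,367.5901 × 0.441848 = 95,601.5944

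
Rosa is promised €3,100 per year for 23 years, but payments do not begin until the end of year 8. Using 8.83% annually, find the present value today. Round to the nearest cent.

PV at t=7 (ordinary 23-year annuity): 3100 × a(23|0.0883) = 3100 × 9.707616 = 30,093.6087
Discount back 7 years: 30,093.6087 × (1+0.0883)^(−7) = 30,093.6087 × 0.553044 = 16,643.0863

€16,643.09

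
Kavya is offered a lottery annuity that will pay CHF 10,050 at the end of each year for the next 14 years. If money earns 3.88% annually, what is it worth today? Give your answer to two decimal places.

CHF 107,005.37

PV = 10050 × [1 − (1+0.0388)^(−14)] / 0.0388 = 10050 × 10.647300 = 107,005.3669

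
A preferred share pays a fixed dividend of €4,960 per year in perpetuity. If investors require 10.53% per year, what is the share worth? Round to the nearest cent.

€47,103.51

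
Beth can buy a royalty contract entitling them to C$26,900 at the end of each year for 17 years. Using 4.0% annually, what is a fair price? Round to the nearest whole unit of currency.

C$327,256

Annuity factor a(17|0.04) = 12.165669; PV = 26900 × 12.165669 = 327,256.4922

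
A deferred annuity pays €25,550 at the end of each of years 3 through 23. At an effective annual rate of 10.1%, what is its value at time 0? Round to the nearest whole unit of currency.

€181,020

Value one period before first payment (t=2): 25550 × [1 − (1+0.101)^(−21)] / 0.101 = 25550 × 8.588352 = 219,432.3996
PV₀ = 219,432.3996 / (1+0.101)^2 = 219,432.3996 / 1.212201 = 181,019.8140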